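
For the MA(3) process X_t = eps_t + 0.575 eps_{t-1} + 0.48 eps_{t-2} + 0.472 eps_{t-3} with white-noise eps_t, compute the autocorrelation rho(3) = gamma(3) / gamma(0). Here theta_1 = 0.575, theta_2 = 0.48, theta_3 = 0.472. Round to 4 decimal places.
\rho(3) = 0.2646

For an MA(q) process with theta_0 = 1, the autocovariance is
  gamma(k) = sigma^2 * sum_{i=0..q-k} theta_i * theta_{i+k},
and rho(k) = gamma(k) / gamma(0). Sigma^2 cancels.
  numerator   = (1)*(0.472) = 0.472.
  denominator = (1)^2 + (0.575)^2 + (0.48)^2 + (0.472)^2 = 1.783809.
  rho(3) = 0.472 / 1.783809 = 0.2646.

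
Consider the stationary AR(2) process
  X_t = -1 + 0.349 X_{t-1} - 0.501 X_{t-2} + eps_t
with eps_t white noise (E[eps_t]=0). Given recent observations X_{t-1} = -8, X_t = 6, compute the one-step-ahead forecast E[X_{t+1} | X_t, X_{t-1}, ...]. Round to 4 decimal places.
E[X_{t+1} \mid \mathcal F_t] = 5.1020

For an AR(p) model X_t = c + sum_i phi_i X_{t-i} + eps_t, the
one-step-ahead conditional mean is
  E[X_{t+1} | X_t, ...] = c + sum_i phi_i X_{t+1-i}.
Substitute known values:
  E[X_{t+1} | ...] = -1 + (0.349) * (6) + (-0.501) * (-8)
                   = 5.1020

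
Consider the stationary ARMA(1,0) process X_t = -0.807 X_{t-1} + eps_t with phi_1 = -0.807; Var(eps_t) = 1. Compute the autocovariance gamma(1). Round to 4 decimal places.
\gamma(1) = -2.3140

Multiply the model equation by X_{t-k} and take expectations. With theta_0 = psi_0 = 1 and psi_j the MA(infinity) weights, this gives
  gamma(k) - sum_i phi_i gamma(k-i) = c_k,
  c_k = sigma^2 * sum_{j=k..q} theta_j psi_{j-k}   (c_k = 0 for k > q),
using gamma(-m) = gamma(m).
Pure AR (q = 0): c_0 = sigma^2 = 1, c_k = 0 for k >= 1.
Equations for k = 0 and k = 1 (AR order 1):
  gamma(0) = phi_1 gamma(1) + c_0
  gamma(1) = phi_1 gamma(0) + c_1
Substituting the second into the first: gamma(0) (1 - phi_1^2) = c_0 + phi_1 c_1, so
  gamma(0) = c_0 / (1 - phi_1^2) = 1 / (1 - (-0.807)^2) = 1 / 0.348751 = 2.867375.
  gamma(1) = phi_1 gamma(0) = (-0.807)(2.867375) = -2.313972.
Therefore gamma(1) = -2.3140 (to 4 decimal places).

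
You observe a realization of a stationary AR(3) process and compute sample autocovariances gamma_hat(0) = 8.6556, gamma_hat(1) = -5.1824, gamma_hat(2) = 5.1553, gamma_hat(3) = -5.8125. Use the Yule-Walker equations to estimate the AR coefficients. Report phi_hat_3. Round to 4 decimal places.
\hat\phi_{3} = -0.4070

The Yule-Walker equations for an AR(p) process read, in matrix form,
  Gamma_p phi = r_p,   with   (Gamma_p)_{ij} = gamma(|i - j|),
                       (r_p)_i = gamma(i),   i,j = 1..p.
Substitute the sample gammas (Toeplitz matrix and right-hand side of size 3):
  Gamma_p = [[8.6556, -5.1824, 5.1553], [-5.1824, 8.6556, -5.1824], [5.1553, -5.1824, 8.6556]]
  r_p     = [-5.1824, 5.1553, -5.8125]
Written out (R1..R3):
  (R1) 8.6556 phi_1 - 5.1824 phi_2 + 5.1553 phi_3 = -5.1824
  (R2) -5.1824 phi_1 + 8.6556 phi_2 - 5.1824 phi_3 = 5.1553
  (R3) 5.1553 phi_1 - 5.1824 phi_2 + 8.6556 phi_3 = -5.8125
Gaussian elimination:
  R2 <- R2 - (-5.1824/8.6556) R1 = R2 - (-0.598734) R1:  5.552722 phi_2 - 2.095748 phi_3 = 2.052422
  R3 <- R3 - (5.1553/8.6556) R1 = R3 - (0.595603) R1:  -2.095748 phi_2 + 5.585089 phi_3 = -2.725848
  R3 <- R3 - (-2.095748/5.552722) R2 = R3 - (-0.377427) R2:  4.794097 phi_3 = -1.951208
Back-substitution:
  phi_hat_3 = -1.951208 / 4.794097 = -0.407002
  phi_hat_2 = (2.052422 - (-2.095748)(-0.407002)) / 5.552722 = 0.216011
  phi_hat_1 = (-5.1824 - (-5.1824)(0.216011) - (5.1553)(-0.407002)) / 8.6556 = -0.226989
So phi_hat = [-0.2270, 0.2160, -0.4070].
Therefore phi_hat_3 = -0.4070.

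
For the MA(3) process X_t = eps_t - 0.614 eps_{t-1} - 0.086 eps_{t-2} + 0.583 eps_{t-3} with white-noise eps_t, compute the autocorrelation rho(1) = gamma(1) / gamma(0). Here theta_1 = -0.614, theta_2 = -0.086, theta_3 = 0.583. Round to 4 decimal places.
\rho(1) = -0.3545

For an MA(q) process with theta_0 = 1, the autocovariance is
  gamma(k) = sigma^2 * sum_{i=0..q-k} theta_i * theta_{i+k},
and rho(k) = gamma(k) / gamma(0). Sigma^2 cancels.
  numerator   = (1)*(-0.614) + (-0.614)*(-0.086) + (-0.086)*(0.583) = -0.611334.
  denominator = (1)^2 + (-0.614)^2 + (-0.086)^2 + (0.583)^2 = 1.724281.
  rho(1) = -0.611334 / 1.724281 = -0.3545.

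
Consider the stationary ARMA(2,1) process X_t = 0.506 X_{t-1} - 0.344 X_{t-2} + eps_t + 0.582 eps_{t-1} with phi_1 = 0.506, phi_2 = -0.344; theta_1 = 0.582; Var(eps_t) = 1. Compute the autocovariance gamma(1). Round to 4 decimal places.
\gamma(1) = 1.3171

Multiply the model equation by X_{t-k} and take expectations. With theta_0 = psi_0 = 1 and psi_j the MA(infinity) weights, this gives
  gamma(k) - sum_i phi_i gamma(k-i) = c_k,
  c_k = sigma^2 * sum_{j=k..q} theta_j psi_{j-k}   (c_k = 0 for k > q),
using gamma(-m) = gamma(m).
psi-weights needed (psi_j = theta_j + sum_i phi_i psi_{j-i}):
  psi_1 = theta_1 + phi_1 = 0.582 + (0.506) = 1.088
Right-hand sides:
  c_0 = sigma^2 (1 + theta_1 psi_1) = 1 * (1 + (0.582)(1.088)) = 1 * 1.633216 = 1.633216
  c_1 = sigma^2 theta_1 = 1 * (0.582) = 0.582
  c_2 = 0
Equations for k = 0, 1, 2 (AR order 2, c_2 = 0):
  (E0) gamma(0) = phi_1 gamma(1) + phi_2 gamma(2) + c_0
  (E1) gamma(1) = phi_1 gamma(0) + phi_2 gamma(1) + c_1
  (E2) gamma(2) = phi_1 gamma(1) + phi_2 gamma(0)
From (E1): gamma(1) = A gamma(0) + B with
  A = phi_1 / (1 - phi_2) = 0.506 / 1.344 = 0.376488,   B = c_1 / (1 - phi_2) = 0.582 / 1.344 = 0.433036.
Insert (E2) into (E0): gamma(0) (1 - phi_2^2) = phi_1 (1 + phi_2) gamma(1) + c_0.
  phi_1 (1 + phi_2) = (0.506)(0.656) = 0.331936,   1 - phi_2^2 = 0.881664.
Replace gamma(1) by A gamma(0) + B and collect gamma(0):
  gamma(0) [0.881664 - (0.331936)(0.376488)] = (0.331936)(0.433036) + 1.633216
  gamma(0) * 0.756694 = 1.776956
  gamma(0) = 1.776956 / 0.756694 = 2.348315.
  gamma(1) = A gamma(0) + B = (0.376488)(2.348315) + (0.433036) = 1.317148.
Therefore gamma(1) = 1.3171 (to 4 decimal places).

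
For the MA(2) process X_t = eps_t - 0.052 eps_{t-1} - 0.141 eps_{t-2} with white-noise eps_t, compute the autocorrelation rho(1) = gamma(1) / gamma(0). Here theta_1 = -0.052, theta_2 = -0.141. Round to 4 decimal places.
\rho(1) = -0.0437

For an MA(q) process with theta_0 = 1, the autocovariance is
  gamma(k) = sigma^2 * sum_{i=0..q-k} theta_i * theta_{i+k},
and rho(k) = gamma(k) / gamma(0). Sigma^2 cancels.
  numerator   = (1)*(-0.052) + (-0.052)*(-0.141) = -0.044668.
  denominator = (1)^2 + (-0.052)^2 + (-0.141)^2 = 1.022585.
  rho(1) = -0.044668 / 1.022585 = -0.0437.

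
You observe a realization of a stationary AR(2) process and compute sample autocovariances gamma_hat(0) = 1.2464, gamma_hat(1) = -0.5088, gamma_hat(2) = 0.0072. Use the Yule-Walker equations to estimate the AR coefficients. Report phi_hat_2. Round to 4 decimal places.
\hat\phi_{2} = -0.1930

The Yule-Walker equations for an AR(p) process read, in matrix form,
  Gamma_p phi = r_p,   with   (Gamma_p)_{ij} = gamma(|i - j|),
                       (r_p)_i = gamma(i),   i,j = 1..p.
Substitute the sample gammas (Toeplitz matrix and right-hand side of size 2):
  Gamma_p = [[1.2464, -0.5088], [-0.5088, 1.2464]]
  r_p     = [-0.5088, 0.0072]
Written out:
  1.2464 phi_1 - 0.5088 phi_2 = -0.5088
  -0.5088 phi_1 + 1.2464 phi_2 = 0.0072
Solve by Cramer's rule:
  det = gamma(0)^2 - gamma(1)^2 = (1.2464)^2 - (-0.5088)^2 = 1.55351296 - 0.25887744 = 1.29463552
  phi_hat_1 = [gamma(1) gamma(0) - gamma(1) gamma(2)] / det = [(-0.5088)(1.2464) - (-0.5088)(0.0072)] / 1.29463552 = -0.63050496 / 1.29463552 = -0.487
  phi_hat_2 = [gamma(0) gamma(2) - gamma(1)^2] / det = [(1.2464)(0.0072) - (-0.5088)^2] / 1.29463552 = -0.24990336 / 1.29463552 = -0.193
So phi_hat = [-0.4870, -0.1930].
Therefore phi_hat_2 = -0.1930.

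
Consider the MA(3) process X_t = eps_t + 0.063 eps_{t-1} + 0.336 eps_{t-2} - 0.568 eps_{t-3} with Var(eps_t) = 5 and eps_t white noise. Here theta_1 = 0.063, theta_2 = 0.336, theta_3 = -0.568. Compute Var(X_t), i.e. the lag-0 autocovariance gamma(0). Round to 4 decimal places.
\gamma(0) = 7.1974

For an MA(q) process X_t = eps_t + sum_i theta_i eps_{t-i} with
Var(eps_t) = sigma^2, the variance is
  gamma(0) = sigma^2 * (1 + sum_i theta_i^2).
  sum_i theta_i^2 = (0.063)^2 + (0.336)^2 + (-0.568)^2 = 0.003969 + 0.112896 + 0.322624 = 0.439489.
  gamma(0) = 5 * (1 + 0.439489) = 5 * 1.439489 = 7.197445, which rounds to 7.1974.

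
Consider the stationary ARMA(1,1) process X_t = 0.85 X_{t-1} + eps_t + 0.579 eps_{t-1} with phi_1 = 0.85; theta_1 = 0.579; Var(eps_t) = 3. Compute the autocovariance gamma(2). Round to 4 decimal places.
\gamma(2) = 19.5939

Multiply the model equation by X_{t-k} and take expectations. With theta_0 = psi_0 = 1 and psi_j the MA(infinity) weights, this gives
  gamma(k) - sum_i phi_i gamma(k-i) = c_k,
  c_k = sigma^2 * sum_{j=k..q} theta_j psi_{j-k}   (c_k = 0 for k > q),
using gamma(-m) = gamma(m).
psi-weights needed (psi_j = theta_j + sum_i phi_i psi_{j-i}):
  psi_1 = theta_1 + phi_1 = 0.579 + (0.85) = 1.429
Right-hand sides:
  c_0 = sigma^2 (1 + theta_1 psi_1) = 3 * (1 + (0.579)(1.429)) = 3 * 1.827391 = 5.482173
  c_1 = sigma^2 theta_1 = 3 * (0.579) = 1.737
  c_2 = 0
Equations for k = 0 and k = 1 (AR order 1):
  gamma(0) = phi_1 gamma(1) + c_0
  gamma(1) = phi_1 gamma(0) + c_1
Substituting the second into the first: gamma(0) (1 - phi_1^2) = c_0 + phi_1 c_1, so
  gamma(0) = (c_0 + phi_1 c_1) / (1 - phi_1^2) = (5.482173 + (0.85)(1.737)) / (1 - (0.85)^2) = 6.958623 / 0.2775 = 25.076119.
  gamma(1) = phi_1 gamma(0) + c_1 = (0.85)(25.076119) + (1.737) = 23.051701.
For k = 2 (> q): gamma(2) = phi_1 gamma(1) = (0.85)(23.051701) = 19.593946.
Therefore gamma(2) = 19.5939 (to 4 decimal places).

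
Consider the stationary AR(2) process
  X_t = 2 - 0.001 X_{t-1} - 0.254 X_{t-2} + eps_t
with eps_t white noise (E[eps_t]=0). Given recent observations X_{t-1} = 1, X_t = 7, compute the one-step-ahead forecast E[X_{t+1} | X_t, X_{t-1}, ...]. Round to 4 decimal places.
E[X_{t+1} \mid \mathcal F_t] = 1.7390

For an AR(p) model X_t = c + sum_i phi_i X_{t-i} + eps_t, the
one-step-ahead conditional mean is
  E[X_{t+1} | X_t, ...] = c + sum_i phi_i X_{t+1-i}.
Substitute known values:
  E[X_{t+1} | ...] = 2 + (-0.001) * (7) + (-0.254) * (1)
                   = 1.7390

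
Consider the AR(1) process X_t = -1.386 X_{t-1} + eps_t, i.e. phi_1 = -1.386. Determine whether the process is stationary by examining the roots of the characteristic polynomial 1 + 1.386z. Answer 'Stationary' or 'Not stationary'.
\text{Not stationary}

The AR(p) characteristic polynomial is P(z) = 1 + 1.386z.
Stationarity requires all roots to lie outside the unit circle, i.e. |z| > 1 for every root.
This is linear in z: 1 + (1.386) z = 0  =>  z = -1/(1.386) = -0.721501,  |z| = 0.721501.
Moduli of all roots: 0.7215.
All moduli strictly greater than 1? No.
Verdict: Not stationary.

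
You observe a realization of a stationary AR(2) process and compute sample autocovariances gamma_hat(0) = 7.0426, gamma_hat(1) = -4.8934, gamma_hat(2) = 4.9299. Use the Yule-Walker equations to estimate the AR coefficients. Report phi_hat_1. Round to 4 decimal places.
\hat\phi_{1} = -0.4030

The Yule-Walker equations for an AR(p) process read, in matrix form,
  Gamma_p phi = r_p,   with   (Gamma_p)_{ij} = gamma(|i - j|),
                       (r_p)_i = gamma(i),   i,j = 1..p.
Substitute the sample gammas (Toeplitz matrix and right-hand side of size 2):
  Gamma_p = [[7.0426, -4.8934], [-4.8934, 7.0426]]
  r_p     = [-4.8934, 4.9299]
Written out:
  7.0426 phi_1 - 4.8934 phi_2 = -4.8934
  -4.8934 phi_1 + 7.0426 phi_2 = 4.9299
Solve by Cramer's rule:
  det = gamma(0)^2 - gamma(1)^2 = (7.0426)^2 - (-4.8934)^2 = 49.59821476 - 23.94536356 = 25.6528512
  phi_hat_1 = [gamma(1) gamma(0) - gamma(1) gamma(2)] / det = [(-4.8934)(7.0426) - (-4.8934)(4.9299)] / 25.6528512 = -10.33828618 / 25.6528512 = -0.403
  phi_hat_2 = [gamma(0) gamma(2) - gamma(1)^2] / det = [(7.0426)(4.9299) - (-4.8934)^2] / 25.6528512 = 10.77395018 / 25.6528512 = 0.42
So phi_hat = [-0.4030, 0.4200].
Therefore phi_hat_1 = -0.4030.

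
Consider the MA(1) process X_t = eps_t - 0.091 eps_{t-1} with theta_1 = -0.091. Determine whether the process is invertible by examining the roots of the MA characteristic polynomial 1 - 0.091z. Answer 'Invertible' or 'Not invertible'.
\text{Invertible}

The MA(q) characteristic polynomial is P(z) = 1 - 0.091z.
Invertibility requires all roots to lie outside the unit circle, i.e. |z| > 1 for every root.
This is linear in z: 1 + (-0.091) z = 0  =>  z = -1/(-0.091) = 10.989011,  |z| = 10.989011.
Moduli of all roots: 10.9890.
All moduli strictly greater than 1? Yes.
Verdict: Invertible.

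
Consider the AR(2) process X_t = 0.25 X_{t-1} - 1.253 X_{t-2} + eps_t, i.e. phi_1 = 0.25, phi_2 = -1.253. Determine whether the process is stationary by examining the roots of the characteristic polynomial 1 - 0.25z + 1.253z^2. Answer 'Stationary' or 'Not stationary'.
\text{Not stationary}

The AR(p) characteristic polynomial is P(z) = 1 - 0.25z + 1.253z^2.
Stationarity requires all roots to lie outside the unit circle, i.e. |z| > 1 for every root.
Set 1 + (-0.25) z + (1.253) z^2 = 0, i.e. a z^2 + b z + c = 0 with a = 1.253, b = -0.25, c = 1.
Discriminant D = b^2 - 4ac = (-0.25)^2 - 4*(1.253)*1 = 0.0625 - (5.012) = -4.9495.
D < 0, so the roots are the complex-conjugate pair z = (-b +/- i sqrt(-D)) / (2a) = 0.0998 +/- 0.8878i.
For a conjugate pair |z|^2 = z * conj(z) = (product of roots) = c/a = 1/(1.253) = 0.798085, so |z| = sqrt(0.798085) = 0.8934 for both roots.
Moduli of all roots: 0.8934, 0.8934.
All moduli strictly greater than 1? No.
Verdict: Not stationary.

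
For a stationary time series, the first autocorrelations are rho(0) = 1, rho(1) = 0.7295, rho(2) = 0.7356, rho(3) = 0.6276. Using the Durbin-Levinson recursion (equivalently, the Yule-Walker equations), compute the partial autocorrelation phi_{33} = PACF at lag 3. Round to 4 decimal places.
\phi_{33} = 0.0187

The PACF at lag k is phi_{kk}, the last component of the solution
to the Yule-Walker system G_k phi = r_k where
  (G_k)_{ij} = rho(|i - j|), (r_k)_i = rho(i), i,j = 1..k.
Equivalently, Durbin-Levinson gives phi_{kk} iteratively:
  phi_{11} = rho(1)
  phi_{kk} = [rho(k) - sum_{j=1..k-1} phi_{k-1,j} rho(k-j)]
            / [1 - sum_{j=1..k-1} phi_{k-1,j} rho(j)],
  phi_{k,j} = phi_{k-1,j} - phi_{kk} phi_{k-1,k-j},  j = 1..k-1.
Step k = 1:
  phi_11 = rho(1) = 0.7295.
Step k = 2:
  phi_22 = [rho(2) - phi_11 rho(1)] / [1 - phi_11 rho(1)] = [0.7356 - (0.7295)(0.7295)] / [1 - (0.7295)(0.7295)]
         = 0.20342975 / 0.46782975 = 0.434837.
  Update: phi_21 = phi_11 - phi_22 phi_11 = 0.7295 - (0.434837)(0.7295) = 0.412286.
Step k = 3:
  phi_33 = [rho(3) - phi_21 rho(2) - phi_22 rho(1)] / [1 - phi_21 rho(1) - phi_22 rho(2)]
    numerator   = 0.6276 - (0.412286)(0.7356) - (0.434837)(0.7295) = 0.0071085
    denominator = 1 - (0.412286)(0.7295) - (0.434837)(0.7356) = 0.37937094
  phi_33 = 0.0071085 / 0.37937094 = 0.0187.
Therefore phi_{33} = 0.0187.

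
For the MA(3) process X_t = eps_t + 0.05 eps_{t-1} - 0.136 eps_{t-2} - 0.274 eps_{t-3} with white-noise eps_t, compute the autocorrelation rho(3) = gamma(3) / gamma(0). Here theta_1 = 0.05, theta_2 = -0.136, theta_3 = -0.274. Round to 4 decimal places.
\rho(3) = -0.2500

For an MA(q) process with theta_0 = 1, the autocovariance is
  gamma(k) = sigma^2 * sum_{i=0..q-k} theta_i * theta_{i+k},
and rho(k) = gamma(k) / gamma(0). Sigma^2 cancels.
  numerator   = (1)*(-0.274) = -0.274.
  denominator = (1)^2 + (0.05)^2 + (-0.136)^2 + (-0.274)^2 = 1.096072.
  rho(3) = -0.274 / 1.096072 = -0.2500.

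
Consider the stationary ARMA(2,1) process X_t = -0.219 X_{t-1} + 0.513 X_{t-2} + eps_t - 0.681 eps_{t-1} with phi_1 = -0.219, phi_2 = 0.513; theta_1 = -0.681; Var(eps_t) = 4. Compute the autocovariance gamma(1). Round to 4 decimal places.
\gamma(1) = -11.9468

Multiply the model equation by X_{t-k} and take expectations. With theta_0 = psi_0 = 1 and psi_j the MA(infinity) weights, this gives
  gamma(k) - sum_i phi_i gamma(k-i) = c_k,
  c_k = sigma^2 * sum_{j=k..q} theta_j psi_{j-k}   (c_k = 0 for k > q),
using gamma(-m) = gamma(m).
psi-weights needed (psi_j = theta_j + sum_i phi_i psi_{j-i}):
  psi_1 = theta_1 + phi_1 = -0.681 + (-0.219) = -0.9
Right-hand sides:
  c_0 = sigma^2 (1 + theta_1 psi_1) = 4 * (1 + (-0.681)(-0.9)) = 4 * 1.6129 = 6.4516
  c_1 = sigma^2 theta_1 = 4 * (-0.681) = -2.724
  c_2 = 0
Equations for k = 0, 1, 2 (AR order 2, c_2 = 0):
  (E0) gamma(0) = phi_1 gamma(1) + phi_2 gamma(2) + c_0
  (E1) gamma(1) = phi_1 gamma(0) + phi_2 gamma(1) + c_1
  (E2) gamma(2) = phi_1 gamma(1) + phi_2 gamma(0)
From (E1): gamma(1) = A gamma(0) + B with
  A = phi_1 / (1 - phi_2) = -0.219 / 0.487 = -0.449692,   B = c_1 / (1 - phi_2) = -2.724 / 0.487 = -5.593429.
Insert (E2) into (E0): gamma(0) (1 - phi_2^2) = phi_1 (1 + phi_2) gamma(1) + c_0.
  phi_1 (1 + phi_2) = (-0.219)(1.513) = -0.331347,   1 - phi_2^2 = 0.736831.
Replace gamma(1) by A gamma(0) + B and collect gamma(0):
  gamma(0) [0.736831 - (-0.331347)(-0.449692)] = (-0.331347)(-5.593429) + 6.4516
  gamma(0) * 0.587827 = 8.304966
  gamma(0) = 8.304966 / 0.587827 = 14.128251.
  gamma(1) = A gamma(0) + B = (-0.449692)(14.128251) + (-5.593429) = -11.94679.
Therefore gamma(1) = -11.9468 (to 4 decimal places).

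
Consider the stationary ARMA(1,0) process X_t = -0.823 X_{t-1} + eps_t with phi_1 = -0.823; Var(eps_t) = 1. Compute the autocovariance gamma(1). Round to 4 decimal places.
\gamma(1) = -2.5506

Multiply the model equation by X_{t-k} and take expectations. With theta_0 = psi_0 = 1 and psi_j the MA(infinity) weights, this gives
  gamma(k) - sum_i phi_i gamma(k-i) = c_k,
  c_k = sigma^2 * sum_{j=k..q} theta_j psi_{j-k}   (c_k = 0 for k > q),
using gamma(-m) = gamma(m).
Pure AR (q = 0): c_0 = sigma^2 = 1, c_k = 0 for k >= 1.
Equations for k = 0 and k = 1 (AR order 1):
  gamma(0) = phi_1 gamma(1) + c_0
  gamma(1) = phi_1 gamma(0) + c_1
Substituting the second into the first: gamma(0) (1 - phi_1^2) = c_0 + phi_1 c_1, so
  gamma(0) = c_0 / (1 - phi_1^2) = 1 / (1 - (-0.823)^2) = 1 / 0.322671 = 3.099132.
  gamma(1) = phi_1 gamma(0) = (-0.823)(3.099132) = -2.550586.
Therefore gamma(1) = -2.5506 (to 4 decimal places).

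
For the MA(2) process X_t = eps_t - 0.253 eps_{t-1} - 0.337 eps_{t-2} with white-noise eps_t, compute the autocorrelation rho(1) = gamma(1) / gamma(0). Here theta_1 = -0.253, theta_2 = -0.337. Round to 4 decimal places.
\rho(1) = -0.1424

For an MA(q) process with theta_0 = 1, the autocovariance is
  gamma(k) = sigma^2 * sum_{i=0..q-k} theta_i * theta_{i+k},
and rho(k) = gamma(k) / gamma(0). Sigma^2 cancels.
  numerator   = (1)*(-0.253) + (-0.253)*(-0.337) = -0.167739.
  denominator = (1)^2 + (-0.253)^2 + (-0.337)^2 = 1.177578.
  rho(1) = -0.167739 / 1.177578 = -0.1424.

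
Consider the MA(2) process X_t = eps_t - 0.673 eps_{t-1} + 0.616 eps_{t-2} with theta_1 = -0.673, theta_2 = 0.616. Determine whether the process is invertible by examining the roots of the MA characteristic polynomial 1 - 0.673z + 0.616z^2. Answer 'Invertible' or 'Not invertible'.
\text{Invertible}

The MA(q) characteristic polynomial is P(z) = 1 - 0.673z + 0.616z^2.
Invertibility requires all roots to lie outside the unit circle, i.e. |z| > 1 for every root.
Set 1 + (-0.673) z + (0.616) z^2 = 0, i.e. a z^2 + b z + c = 0 with a = 0.616, b = -0.673, c = 1.
Discriminant D = b^2 - 4ac = (-0.673)^2 - 4*(0.616)*1 = 0.452929 - (2.464) = -2.011071.
D < 0, so the roots are the complex-conjugate pair z = (-b +/- i sqrt(-D)) / (2a) = 0.5463 +/- 1.1511i.
For a conjugate pair |z|^2 = z * conj(z) = (product of roots) = c/a = 1/(0.616) = 1.623377, so |z| = sqrt(1.623377) = 1.2741 for both roots.
Moduli of all roots: 1.2741, 1.2741.
All moduli strictly greater than 1? Yes.
Verdict: Invertible.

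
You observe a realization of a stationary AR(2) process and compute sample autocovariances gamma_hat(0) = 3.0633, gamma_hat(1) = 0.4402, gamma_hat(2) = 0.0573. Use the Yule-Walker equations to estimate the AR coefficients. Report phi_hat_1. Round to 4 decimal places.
\hat\phi_{1} = 0.1440

The Yule-Walker equations for an AR(p) process read, in matrix form,
  Gamma_p phi = r_p,   with   (Gamma_p)_{ij} = gamma(|i - j|),
                       (r_p)_i = gamma(i),   i,j = 1..p.
Substitute the sample gammas (Toeplitz matrix and right-hand side of size 2):
  Gamma_p = [[3.0633, 0.4402], [0.4402, 3.0633]]
  r_p     = [0.4402, 0.0573]
Written out:
  3.0633 phi_1 + 0.4402 phi_2 = 0.4402
  0.4402 phi_1 + 3.0633 phi_2 = 0.0573
Solve by Cramer's rule:
  det = gamma(0)^2 - gamma(1)^2 = (3.0633)^2 - (0.4402)^2 = 9.38380689 - 0.19377604 = 9.19003085
  phi_hat_1 = [gamma(1) gamma(0) - gamma(1) gamma(2)] / det = [(0.4402)(3.0633) - (0.4402)(0.0573)] / 9.19003085 = 1.3232412 / 9.19003085 = 0.144
  phi_hat_2 = [gamma(0) gamma(2) - gamma(1)^2] / det = [(3.0633)(0.0573) - (0.4402)^2] / 9.19003085 = -0.01824895 / 9.19003085 = -0.002
So phi_hat = [0.1440, -0.0020].
Therefore phi_hat_1 = 0.1440.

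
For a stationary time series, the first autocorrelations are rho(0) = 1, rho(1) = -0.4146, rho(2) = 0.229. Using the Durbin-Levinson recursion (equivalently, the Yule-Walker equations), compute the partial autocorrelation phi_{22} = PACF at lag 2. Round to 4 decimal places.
\phi_{22} = 0.0690

The PACF at lag k is phi_{kk}, the last component of the solution
to the Yule-Walker system G_k phi = r_k where
  (G_k)_{ij} = rho(|i - j|), (r_k)_i = rho(i), i,j = 1..k.
Equivalently, Durbin-Levinson gives phi_{kk} iteratively:
  phi_{11} = rho(1)
  phi_{kk} = [rho(k) - sum_{j=1..k-1} phi_{k-1,j} rho(k-j)]
            / [1 - sum_{j=1..k-1} phi_{k-1,j} rho(j)],
  phi_{k,j} = phi_{k-1,j} - phi_{kk} phi_{k-1,k-j},  j = 1..k-1.
Step k = 1:
  phi_11 = rho(1) = -0.4146.
Step k = 2:
  phi_22 = [rho(2) - phi_11 rho(1)] / [1 - phi_11 rho(1)] = [0.229 - (-0.4146)(-0.4146)] / [1 - (-0.4146)(-0.4146)]
         = 0.05710684 / 0.82810684 = 0.069.
Therefore phi_{22} = 0.0690.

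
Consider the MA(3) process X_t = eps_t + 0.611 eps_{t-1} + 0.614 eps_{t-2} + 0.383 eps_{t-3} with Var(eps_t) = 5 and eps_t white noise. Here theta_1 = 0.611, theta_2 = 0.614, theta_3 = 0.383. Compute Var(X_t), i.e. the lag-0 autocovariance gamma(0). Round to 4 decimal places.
\gamma(0) = 9.4850

For an MA(q) process X_t = eps_t + sum_i theta_i eps_{t-i} with
Var(eps_t) = sigma^2, the variance is
  gamma(0) = sigma^2 * (1 + sum_i theta_i^2).
  sum_i theta_i^2 = (0.611)^2 + (0.614)^2 + (0.383)^2 = 0.373321 + 0.376996 + 0.146689 = 0.897006.
  gamma(0) = 5 * (1 + 0.897006) = 5 * 1.897006 = 9.48503, which rounds to 9.4850.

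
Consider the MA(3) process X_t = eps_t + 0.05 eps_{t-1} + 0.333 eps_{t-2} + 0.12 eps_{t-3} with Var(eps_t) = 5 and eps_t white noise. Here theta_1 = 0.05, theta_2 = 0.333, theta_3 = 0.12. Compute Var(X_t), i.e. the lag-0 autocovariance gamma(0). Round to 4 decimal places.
\gamma(0) = 5.6389

For an MA(q) process X_t = eps_t + sum_i theta_i eps_{t-i} with
Var(eps_t) = sigma^2, the variance is
  gamma(0) = sigma^2 * (1 + sum_i theta_i^2).
  sum_i theta_i^2 = (0.05)^2 + (0.333)^2 + (0.12)^2 = 0.0025 + 0.110889 + 0.0144 = 0.127789.
  gamma(0) = 5 * (1 + 0.127789) = 5 * 1.127789 = 5.638945, which rounds to 5.6389.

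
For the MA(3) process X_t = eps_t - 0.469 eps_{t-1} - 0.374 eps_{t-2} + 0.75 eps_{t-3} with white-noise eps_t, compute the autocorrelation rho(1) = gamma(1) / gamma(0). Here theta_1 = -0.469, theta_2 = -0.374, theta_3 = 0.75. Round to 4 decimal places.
\rho(1) = -0.2986

For an MA(q) process with theta_0 = 1, the autocovariance is
  gamma(k) = sigma^2 * sum_{i=0..q-k} theta_i * theta_{i+k},
and rho(k) = gamma(k) / gamma(0). Sigma^2 cancels.
  numerator   = (1)*(-0.469) + (-0.469)*(-0.374) + (-0.374)*(0.75) = -0.574094.
  denominator = (1)^2 + (-0.469)^2 + (-0.374)^2 + (0.75)^2 = 1.922337.
  rho(1) = -0.574094 / 1.922337 = -0.2986.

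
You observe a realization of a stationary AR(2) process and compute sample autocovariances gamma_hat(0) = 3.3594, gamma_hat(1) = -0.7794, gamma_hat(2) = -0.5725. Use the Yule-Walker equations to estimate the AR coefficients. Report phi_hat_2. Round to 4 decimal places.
\hat\phi_{2} = -0.2370

The Yule-Walker equations for an AR(p) process read, in matrix form,
  Gamma_p phi = r_p,   with   (Gamma_p)_{ij} = gamma(|i - j|),
                       (r_p)_i = gamma(i),   i,j = 1..p.
Substitute the sample gammas (Toeplitz matrix and right-hand side of size 2):
  Gamma_p = [[3.3594, -0.7794], [-0.7794, 3.3594]]
  r_p     = [-0.7794, -0.5725]
Written out:
  3.3594 phi_1 - 0.7794 phi_2 = -0.7794
  -0.7794 phi_1 + 3.3594 phi_2 = -0.5725
Solve by Cramer's rule:
  det = gamma(0)^2 - gamma(1)^2 = (3.3594)^2 - (-0.7794)^2 = 11.28556836 - 0.60746436 = 10.678104
  phi_hat_1 = [gamma(1) gamma(0) - gamma(1) gamma(2)] / det = [(-0.7794)(3.3594) - (-0.7794)(-0.5725)] / 10.678104 = -3.06452286 / 10.678104 = -0.287
  phi_hat_2 = [gamma(0) gamma(2) - gamma(1)^2] / det = [(3.3594)(-0.5725) - (-0.7794)^2] / 10.678104 = -2.53072086 / 10.678104 = -0.237
So phi_hat = [-0.2870, -0.2370].
Therefore phi_hat_2 = -0.2370.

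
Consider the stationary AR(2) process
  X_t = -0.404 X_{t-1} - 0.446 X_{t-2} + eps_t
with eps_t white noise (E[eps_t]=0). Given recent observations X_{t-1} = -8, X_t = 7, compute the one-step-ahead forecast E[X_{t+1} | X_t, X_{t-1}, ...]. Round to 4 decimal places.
E[X_{t+1} \mid \mathcal F_t] = 0.7400

For an AR(p) model X_t = c + sum_i phi_i X_{t-i} + eps_t, the
one-step-ahead conditional mean is
  E[X_{t+1} | X_t, ...] = c + sum_i phi_i X_{t+1-i}.
Substitute known values:
  E[X_{t+1} | ...] = (-0.404) * (7) + (-0.446) * (-8)
                   = 0.7400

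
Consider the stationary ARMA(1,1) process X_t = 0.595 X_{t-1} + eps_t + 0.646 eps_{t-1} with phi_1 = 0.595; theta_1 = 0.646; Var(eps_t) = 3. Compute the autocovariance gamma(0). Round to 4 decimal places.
\gamma(0) = 10.1524

Multiply the model equation by X_{t-k} and take expectations. With theta_0 = psi_0 = 1 and psi_j the MA(infinity) weights, this gives
  gamma(k) - sum_i phi_i gamma(k-i) = c_k,
  c_k = sigma^2 * sum_{j=k..q} theta_j psi_{j-k}   (c_k = 0 for k > q),
using gamma(-m) = gamma(m).
psi-weights needed (psi_j = theta_j + sum_i phi_i psi_{j-i}):
  psi_1 = theta_1 + phi_1 = 0.646 + (0.595) = 1.241
Right-hand sides:
  c_0 = sigma^2 (1 + theta_1 psi_1) = 3 * (1 + (0.646)(1.241)) = 3 * 1.801686 = 5.405058
  c_1 = sigma^2 theta_1 = 3 * (0.646) = 1.938
  c_2 = 0
Equations for k = 0 and k = 1 (AR order 1):
  gamma(0) = phi_1 gamma(1) + c_0
  gamma(1) = phi_1 gamma(0) + c_1
Substituting the second into the first: gamma(0) (1 - phi_1^2) = c_0 + phi_1 c_1, so
  gamma(0) = (c_0 + phi_1 c_1) / (1 - phi_1^2) = (5.405058 + (0.595)(1.938)) / (1 - (0.595)^2) = 6.558168 / 0.645975 = 10.152356.
Therefore gamma(0) = 10.1524 (to 4 decimal places).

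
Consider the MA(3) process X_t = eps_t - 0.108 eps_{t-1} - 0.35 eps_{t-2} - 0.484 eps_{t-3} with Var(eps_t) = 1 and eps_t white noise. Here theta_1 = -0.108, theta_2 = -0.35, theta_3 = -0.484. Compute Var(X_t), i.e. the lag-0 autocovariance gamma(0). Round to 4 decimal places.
\gamma(0) = 1.3684

For an MA(q) process X_t = eps_t + sum_i theta_i eps_{t-i} with
Var(eps_t) = sigma^2, the variance is
  gamma(0) = sigma^2 * (1 + sum_i theta_i^2).
  sum_i theta_i^2 = (-0.108)^2 + (-0.35)^2 + (-0.484)^2 = 0.011664 + 0.1225 + 0.234256 = 0.36842.
  gamma(0) = 1 * (1 + 0.36842) = 1 * 1.36842 = 1.36842, which rounds to 1.3684.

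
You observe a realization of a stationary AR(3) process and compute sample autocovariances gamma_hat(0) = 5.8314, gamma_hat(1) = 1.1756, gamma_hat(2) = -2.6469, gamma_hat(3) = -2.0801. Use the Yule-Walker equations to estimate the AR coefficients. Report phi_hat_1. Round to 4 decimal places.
\hat\phi_{1} = 0.2220

The Yule-Walker equations for an AR(p) process read, in matrix form,
  Gamma_p phi = r_p,   with   (Gamma_p)_{ij} = gamma(|i - j|),
                       (r_p)_i = gamma(i),   i,j = 1..p.
Substitute the sample gammas (Toeplitz matrix and right-hand side of size 3):
  Gamma_p = [[5.8314, 1.1756, -2.6469], [1.1756, 5.8314, 1.1756], [-2.6469, 1.1756, 5.8314]]
  r_p     = [1.1756, -2.6469, -2.0801]
Written out (R1..R3):
  (R1) 5.8314 phi_1 + 1.1756 phi_2 - 2.6469 phi_3 = 1.1756
  (R2) 1.1756 phi_1 + 5.8314 phi_2 + 1.1756 phi_3 = -2.6469
  (R3) -2.6469 phi_1 + 1.1756 phi_2 + 5.8314 phi_3 = -2.0801
Gaussian elimination:
  R2 <- R2 - (1.1756/5.8314) R1 = R2 - (0.201598) R1:  5.594401 phi_2 + 1.70921 phi_3 = -2.883899
  R3 <- R3 - (-2.6469/5.8314) R1 = R3 - (-0.453905) R1:  1.70921 phi_2 + 4.62996 phi_3 = -1.54649
  R3 <- R3 - (1.70921/5.594401) R2 = R3 - (0.305522) R2:  4.107759 phi_3 = -0.665396
Back-substitution:
  phi_hat_3 = -0.665396 / 4.107759 = -0.161985
  phi_hat_2 = (-2.883899 - (1.70921)(-0.161985)) / 5.594401 = -0.466007
  phi_hat_1 = (1.1756 - (1.1756)(-0.466007) - (-2.6469)(-0.161985)) / 5.8314 = 0.222019
So phi_hat = [0.2220, -0.4660, -0.1620].
Therefore phi_hat_1 = 0.2220.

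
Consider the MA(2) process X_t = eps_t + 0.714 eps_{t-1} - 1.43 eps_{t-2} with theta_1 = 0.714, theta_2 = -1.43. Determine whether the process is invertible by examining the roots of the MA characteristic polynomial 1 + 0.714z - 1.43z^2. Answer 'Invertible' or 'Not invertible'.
\text{Not invertible}

The MA(q) characteristic polynomial is P(z) = 1 + 0.714z - 1.43z^2.
Invertibility requires all roots to lie outside the unit circle, i.e. |z| > 1 for every root.
Set 1 + (0.714) z + (-1.43) z^2 = 0, i.e. a z^2 + b z + c = 0 with a = -1.43, b = 0.714, c = 1.
Discriminant D = b^2 - 4ac = (0.714)^2 - 4*(-1.43)*1 = 0.509796 - (-5.72) = 6.229796.
D >= 0, so the roots are real: z = (-b +/- sqrt(D)) / (2a) = (-0.714 +/- 2.495956) / (-2.86).
  z_1 = (-0.714 + 2.495956) / (-2.86) = -0.6231,   |z_1| = 0.6231.
  z_2 = (-0.714 - 2.495956) / (-2.86) = 1.1224,   |z_2| = 1.1224.
Moduli of all roots: 0.6231, 1.1224.
All moduli strictly greater than 1? No.
Verdict: Not invertible.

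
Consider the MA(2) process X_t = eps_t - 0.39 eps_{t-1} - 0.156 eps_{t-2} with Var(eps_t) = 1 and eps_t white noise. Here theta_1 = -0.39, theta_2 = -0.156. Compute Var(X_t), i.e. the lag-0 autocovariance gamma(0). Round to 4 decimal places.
\gamma(0) = 1.1764

For an MA(q) process X_t = eps_t + sum_i theta_i eps_{t-i} with
Var(eps_t) = sigma^2, the variance is
  gamma(0) = sigma^2 * (1 + sum_i theta_i^2).
  sum_i theta_i^2 = (-0.39)^2 + (-0.156)^2 = 0.1521 + 0.024336 = 0.176436.
  gamma(0) = 1 * (1 + 0.176436) = 1 * 1.176436 = 1.176436, which rounds to 1.1764.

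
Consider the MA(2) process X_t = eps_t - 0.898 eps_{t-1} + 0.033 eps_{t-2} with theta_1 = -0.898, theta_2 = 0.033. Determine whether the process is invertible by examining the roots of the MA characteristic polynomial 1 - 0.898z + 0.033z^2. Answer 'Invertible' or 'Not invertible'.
\text{Invertible}

The MA(q) characteristic polynomial is P(z) = 1 - 0.898z + 0.033z^2.
Invertibility requires all roots to lie outside the unit circle, i.e. |z| > 1 for every root.
Set 1 + (-0.898) z + (0.033) z^2 = 0, i.e. a z^2 + b z + c = 0 with a = 0.033, b = -0.898, c = 1.
Discriminant D = b^2 - 4ac = (-0.898)^2 - 4*(0.033)*1 = 0.806404 - (0.132) = 0.674404.
D >= 0, so the roots are real: z = (-b +/- sqrt(D)) / (2a) = (0.898 +/- 0.821221) / (0.066).
  z_1 = (0.898 + 0.821221) / (0.066) = 26.0488,   |z_1| = 26.0488.
  z_2 = (0.898 - 0.821221) / (0.066) = 1.1633,   |z_2| = 1.1633.
Moduli of all roots: 26.0488, 1.1633.
All moduli strictly greater than 1? Yes.
Verdict: Invertible.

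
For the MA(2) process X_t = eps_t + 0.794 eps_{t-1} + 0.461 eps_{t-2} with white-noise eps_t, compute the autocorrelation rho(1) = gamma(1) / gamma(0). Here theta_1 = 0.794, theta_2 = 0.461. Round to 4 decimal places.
\rho(1) = 0.6294

For an MA(q) process with theta_0 = 1, the autocovariance is
  gamma(k) = sigma^2 * sum_{i=0..q-k} theta_i * theta_{i+k},
and rho(k) = gamma(k) / gamma(0). Sigma^2 cancels.
  numerator   = (1)*(0.794) + (0.794)*(0.461) = 1.160034.
  denominator = (1)^2 + (0.794)^2 + (0.461)^2 = 1.842957.
  rho(1) = 1.160034 / 1.842957 = 0.6294.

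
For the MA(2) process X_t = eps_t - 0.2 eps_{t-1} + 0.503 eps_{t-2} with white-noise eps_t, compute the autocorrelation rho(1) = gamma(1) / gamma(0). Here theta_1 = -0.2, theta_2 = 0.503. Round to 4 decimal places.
\rho(1) = -0.2325

For an MA(q) process with theta_0 = 1, the autocovariance is
  gamma(k) = sigma^2 * sum_{i=0..q-k} theta_i * theta_{i+k},
and rho(k) = gamma(k) / gamma(0). Sigma^2 cancels.
  numerator   = (1)*(-0.2) + (-0.2)*(0.503) = -0.3006.
  denominator = (1)^2 + (-0.2)^2 + (0.503)^2 = 1.293009.
  rho(1) = -0.3006 / 1.293009 = -0.2325.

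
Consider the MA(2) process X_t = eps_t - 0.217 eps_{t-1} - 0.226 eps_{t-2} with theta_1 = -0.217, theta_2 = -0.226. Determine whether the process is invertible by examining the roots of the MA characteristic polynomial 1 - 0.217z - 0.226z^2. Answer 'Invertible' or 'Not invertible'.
\text{Invertible}

The MA(q) characteristic polynomial is P(z) = 1 - 0.217z - 0.226z^2.
Invertibility requires all roots to lie outside the unit circle, i.e. |z| > 1 for every root.
Set 1 + (-0.217) z + (-0.226) z^2 = 0, i.e. a z^2 + b z + c = 0 with a = -0.226, b = -0.217, c = 1.
Discriminant D = b^2 - 4ac = (-0.217)^2 - 4*(-0.226)*1 = 0.047089 - (-0.904) = 0.951089.
D >= 0, so the roots are real: z = (-b +/- sqrt(D)) / (2a) = (0.217 +/- 0.975238) / (-0.452).
  z_1 = (0.217 + 0.975238) / (-0.452) = -2.6377,   |z_1| = 2.6377.
  z_2 = (0.217 - 0.975238) / (-0.452) = 1.6775,   |z_2| = 1.6775.
Moduli of all roots: 2.6377, 1.6775.
All moduli strictly greater than 1? Yes.
Verdict: Invertible.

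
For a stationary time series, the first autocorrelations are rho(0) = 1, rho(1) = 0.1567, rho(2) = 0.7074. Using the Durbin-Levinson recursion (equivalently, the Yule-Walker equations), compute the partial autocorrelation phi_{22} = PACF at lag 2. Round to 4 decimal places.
\phi_{22} = 0.7000

The PACF at lag k is phi_{kk}, the last component of the solution
to the Yule-Walker system G_k phi = r_k where
  (G_k)_{ij} = rho(|i - j|), (r_k)_i = rho(i), i,j = 1..k.
Equivalently, Durbin-Levinson gives phi_{kk} iteratively:
  phi_{11} = rho(1)
  phi_{kk} = [rho(k) - sum_{j=1..k-1} phi_{k-1,j} rho(k-j)]
            / [1 - sum_{j=1..k-1} phi_{k-1,j} rho(j)],
  phi_{k,j} = phi_{k-1,j} - phi_{kk} phi_{k-1,k-j},  j = 1..k-1.
Step k = 1:
  phi_11 = rho(1) = 0.1567.
Step k = 2:
  phi_22 = [rho(2) - phi_11 rho(1)] / [1 - phi_11 rho(1)] = [0.7074 - (0.1567)(0.1567)] / [1 - (0.1567)(0.1567)]
         = 0.68284511 / 0.97544511 = 0.7.
Therefore phi_{22} = 0.7000.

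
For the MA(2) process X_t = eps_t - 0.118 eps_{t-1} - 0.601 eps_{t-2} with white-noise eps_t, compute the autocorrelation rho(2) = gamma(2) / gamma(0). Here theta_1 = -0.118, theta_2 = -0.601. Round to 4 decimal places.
\rho(2) = -0.4371

For an MA(q) process with theta_0 = 1, the autocovariance is
  gamma(k) = sigma^2 * sum_{i=0..q-k} theta_i * theta_{i+k},
and rho(k) = gamma(k) / gamma(0). Sigma^2 cancels.
  numerator   = (1)*(-0.601) = -0.601.
  denominator = (1)^2 + (-0.118)^2 + (-0.601)^2 = 1.375125.
  rho(2) = -0.601 / 1.375125 = -0.4371.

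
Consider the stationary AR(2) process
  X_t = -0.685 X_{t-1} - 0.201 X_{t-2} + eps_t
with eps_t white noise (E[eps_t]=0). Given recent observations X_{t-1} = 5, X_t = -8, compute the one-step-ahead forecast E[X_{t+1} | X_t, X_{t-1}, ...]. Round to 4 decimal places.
E[X_{t+1} \mid \mathcal F_t] = 4.4750

For an AR(p) model X_t = c + sum_i phi_i X_{t-i} + eps_t, the
one-step-ahead conditional mean is
  E[X_{t+1} | X_t, ...] = c + sum_i phi_i X_{t+1-i}.
Substitute known values:
  E[X_{t+1} | ...] = (-0.685) * (-8) + (-0.201) * (5)
                   = 4.4750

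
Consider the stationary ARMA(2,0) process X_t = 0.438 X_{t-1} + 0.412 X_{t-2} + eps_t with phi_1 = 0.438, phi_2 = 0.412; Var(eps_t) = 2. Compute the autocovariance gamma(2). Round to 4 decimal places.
\gamma(2) = 3.9953

Multiply the model equation by X_{t-k} and take expectations. With theta_0 = psi_0 = 1 and psi_j the MA(infinity) weights, this gives
  gamma(k) - sum_i phi_i gamma(k-i) = c_k,
  c_k = sigma^2 * sum_{j=k..q} theta_j psi_{j-k}   (c_k = 0 for k > q),
using gamma(-m) = gamma(m).
Pure AR (q = 0): c_0 = sigma^2 = 2, c_k = 0 for k >= 1.
Equations for k = 0, 1, 2 (AR order 2, c_2 = 0):
  (E0) gamma(0) = phi_1 gamma(1) + phi_2 gamma(2) + c_0
  (E1) gamma(1) = phi_1 gamma(0) + phi_2 gamma(1) + c_1
  (E2) gamma(2) = phi_1 gamma(1) + phi_2 gamma(0)
From (E1): gamma(1) = A gamma(0) + B with
  A = phi_1 / (1 - phi_2) = 0.438 / 0.588 = 0.744898,   B = c_1 / (1 - phi_2) = 0 / 0.588 = 0.
Insert (E2) into (E0): gamma(0) (1 - phi_2^2) = phi_1 (1 + phi_2) gamma(1) + c_0.
  phi_1 (1 + phi_2) = (0.438)(1.412) = 0.618456,   1 - phi_2^2 = 0.830256.
Replace gamma(1) by A gamma(0) + B and collect gamma(0):
  gamma(0) [0.830256 - (0.618456)(0.744898)] = c_0 = 2
  gamma(0) * 0.369569 = 2
  gamma(0) = 2 / 0.369569 = 5.411704.
  gamma(1) = A gamma(0) = (0.744898)(5.411704) = 4.031167.
  gamma(2) = phi_1 gamma(1) + phi_2 gamma(0) = (0.438)(4.031167) + (0.412)(5.411704) = 3.995273.
Therefore gamma(2) = 3.9953 (to 4 decimal places).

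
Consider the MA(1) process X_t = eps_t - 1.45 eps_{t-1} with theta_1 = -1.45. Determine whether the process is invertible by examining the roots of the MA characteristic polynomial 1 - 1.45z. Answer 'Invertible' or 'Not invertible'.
\text{Not invertible}

The MA(q) characteristic polynomial is P(z) = 1 - 1.45z.
Invertibility requires all roots to lie outside the unit circle, i.e. |z| > 1 for every root.
This is linear in z: 1 + (-1.45) z = 0  =>  z = -1/(-1.45) = 0.689655,  |z| = 0.689655.
Moduli of all roots: 0.6897.
All moduli strictly greater than 1? No.
Verdict: Not invertible.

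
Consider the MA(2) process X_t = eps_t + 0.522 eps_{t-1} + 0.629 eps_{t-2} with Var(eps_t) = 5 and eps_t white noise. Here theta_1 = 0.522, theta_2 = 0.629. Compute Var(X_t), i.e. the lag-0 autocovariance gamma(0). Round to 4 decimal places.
\gamma(0) = 8.3406

For an MA(q) process X_t = eps_t + sum_i theta_i eps_{t-i} with
Var(eps_t) = sigma^2, the variance is
  gamma(0) = sigma^2 * (1 + sum_i theta_i^2).
  sum_i theta_i^2 = (0.522)^2 + (0.629)^2 = 0.272484 + 0.395641 = 0.668125.
  gamma(0) = 5 * (1 + 0.668125) = 5 * 1.668125 = 8.340625, which rounds to 8.3406.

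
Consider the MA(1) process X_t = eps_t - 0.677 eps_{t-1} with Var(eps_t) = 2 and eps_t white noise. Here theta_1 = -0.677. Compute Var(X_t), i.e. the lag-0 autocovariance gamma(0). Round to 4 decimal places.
\gamma(0) = 2.9167

For an MA(q) process X_t = eps_t + sum_i theta_i eps_{t-i} with
Var(eps_t) = sigma^2, the variance is
  gamma(0) = sigma^2 * (1 + sum_i theta_i^2).
  sum_i theta_i^2 = (-0.677)^2 = 0.458329.
  gamma(0) = 2 * (1 + 0.458329) = 2 * 1.458329 = 2.916658, which rounds to 2.9167.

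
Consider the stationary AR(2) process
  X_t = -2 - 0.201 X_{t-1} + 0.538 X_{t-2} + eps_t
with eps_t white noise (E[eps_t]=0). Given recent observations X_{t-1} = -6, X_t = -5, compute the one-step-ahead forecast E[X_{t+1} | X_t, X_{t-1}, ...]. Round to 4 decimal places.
E[X_{t+1} \mid \mathcal F_t] = -4.2230

For an AR(p) model X_t = c + sum_i phi_i X_{t-i} + eps_t, the
one-step-ahead conditional mean is
  E[X_{t+1} | X_t, ...] = c + sum_i phi_i X_{t+1-i}.
Substitute known values:
  E[X_{t+1} | ...] = -2 + (-0.201) * (-5) + (0.538) * (-6)
                   = -4.2230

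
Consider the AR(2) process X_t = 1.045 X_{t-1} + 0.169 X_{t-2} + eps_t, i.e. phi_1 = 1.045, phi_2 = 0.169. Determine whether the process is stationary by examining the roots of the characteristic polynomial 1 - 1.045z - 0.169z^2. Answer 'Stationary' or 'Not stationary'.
\text{Not stationary}

The AR(p) characteristic polynomial is P(z) = 1 - 1.045z - 0.169z^2.
Stationarity requires all roots to lie outside the unit circle, i.e. |z| > 1 for every root.
Set 1 + (-1.045) z + (-0.169) z^2 = 0, i.e. a z^2 + b z + c = 0 with a = -0.169, b = -1.045, c = 1.
Discriminant D = b^2 - 4ac = (-1.045)^2 - 4*(-0.169)*1 = 1.092025 - (-0.676) = 1.768025.
D >= 0, so the roots are real: z = (-b +/- sqrt(D)) / (2a) = (1.045 +/- 1.329671) / (-0.338).
  z_1 = (1.045 + 1.329671) / (-0.338) = -7.0257,   |z_1| = 7.0257.
  z_2 = (1.045 - 1.329671) / (-0.338) = 0.8422,   |z_2| = 0.8422.
Moduli of all roots: 7.0257, 0.8422.
All moduli strictly greater than 1? No.
Verdict: Not stationary.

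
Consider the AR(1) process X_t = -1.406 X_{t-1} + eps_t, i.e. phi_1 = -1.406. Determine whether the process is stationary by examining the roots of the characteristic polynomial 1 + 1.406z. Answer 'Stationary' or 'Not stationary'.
\text{Not stationary}

The AR(p) characteristic polynomial is P(z) = 1 + 1.406z.
Stationarity requires all roots to lie outside the unit circle, i.e. |z| > 1 for every root.
This is linear in z: 1 + (1.406) z = 0  =>  z = -1/(1.406) = -0.711238,  |z| = 0.711238.
Moduli of all roots: 0.7112.
All moduli strictly greater than 1? No.
Verdict: Not stationary.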